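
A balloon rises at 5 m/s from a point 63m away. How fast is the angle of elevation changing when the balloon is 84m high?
0.028571 rad/s

tan(θ) = y/63
sec²(θ) · dθ/dt = (1/63) · dy/dt
dθ/dt = cos²(θ)/63 · 5 = 63/(63² + 84²) · 5
dθ/dt = 0.028571 rad/s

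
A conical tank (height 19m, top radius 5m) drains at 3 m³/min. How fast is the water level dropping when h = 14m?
1083/(4900π) ≈ 0.07035 m/min

r/h = 5/19, so r = (5/19)h
V = (1/3)πr²h = (1/3)π((5/19)h)²h = (25/1083)πh³
dV/dh = (25/361)πh²
dh/dt = (dV/dt)/(dV/dh) = -3/((25/361)π·14²) = -1083/(4900π) m/min
The level is dropping at 1083/(4900π) ≈ 0.07035 m/min.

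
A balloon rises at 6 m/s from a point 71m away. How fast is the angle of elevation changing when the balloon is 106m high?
0.026172 rad/s

tan(θ) = y/71
sec²(θ) · dθ/dt = (1/71) · dy/dt
dθ/dt = cos²(θ)/71 · 6 = 71/(71² + 106²) · 6
dθ/dt = 0.026172 rad/s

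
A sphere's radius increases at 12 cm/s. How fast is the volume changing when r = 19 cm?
17328π cm³/s

V = (4/3)πr³
dV/dt = dV/dr · dr/dt = 4πr² · 12
At r = 19: dV/dt = 17328π cm³/s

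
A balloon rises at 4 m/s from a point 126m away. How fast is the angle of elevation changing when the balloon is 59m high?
0.026037 rad/s

tan(θ) = y/126
sec²(θ) · dθ/dt = (1/126) · dy/dt
dθ/dt = cos²(θ)/126 · 4 = 126/(126² + 59²) · 4
dθ/dt = 0.026037 rad/s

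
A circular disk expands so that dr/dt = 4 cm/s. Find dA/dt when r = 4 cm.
32π cm²/s

A = πr²
dA/dt = 2πr · dr/dt = 2π(4)(4) = 32π cm²/s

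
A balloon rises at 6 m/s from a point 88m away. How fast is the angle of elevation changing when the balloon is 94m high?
0.031846 rad/s

tan(θ) = y/88
sec²(θ) · dθ/dt = (1/88) · dy/dt
dθ/dt = cos²(θ)/88 · 6 = 88/(88² + 94²) · 6
dθ/dt = 0.031846 rad/s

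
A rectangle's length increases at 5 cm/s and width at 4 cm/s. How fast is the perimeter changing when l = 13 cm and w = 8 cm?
18 cm/s

P = 2(l + w)
dP/dt = 2(dl/dt + dw/dt) = 2(5 + 4) = 18 cm/s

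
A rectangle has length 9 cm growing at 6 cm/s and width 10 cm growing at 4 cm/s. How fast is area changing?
96 cm²/s

A = lw
dA/dt = w·dl/dt + l·dw/dt = 10·6 + 9·4 = 96 cm²/s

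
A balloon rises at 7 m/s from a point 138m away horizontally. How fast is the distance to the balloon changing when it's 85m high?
595√26269/26269 ≈ 3.671 m/s

z² = 138² + y²
z = √(138² + 85²) = √26269
dz/dt = y/z · dy/dt = 85/√26269 · 7 = 595√26269/26269 ≈ 3.671 m/s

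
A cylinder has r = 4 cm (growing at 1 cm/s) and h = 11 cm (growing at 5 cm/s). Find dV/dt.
168π cm³/s

V = πr²h
dV/dt = 2πrh·dr/dt + πr²·dh/dt
= 2π(4)(11)(1) + π(4)²(5)
= 168π cm³/s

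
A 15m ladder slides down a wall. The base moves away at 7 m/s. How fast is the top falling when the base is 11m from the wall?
77√26/52 ≈ 7.55 m/s

x² + y² = 15²
2x·dx/dt + 2y·dy/dt = 0
dy/dt = -x/y · dx/dt = -11/(2√26) · 7 = -77√26/52 m/s
The top is descending at 77√26/52 ≈ 7.55 m/s.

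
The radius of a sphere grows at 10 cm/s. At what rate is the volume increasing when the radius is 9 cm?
3240π cm³/s

V = (4/3)πr³
dV/dt = dV/dr · dr/dt = 4πr² · 10
At r = 9: dV/dt = 3240π cm³/s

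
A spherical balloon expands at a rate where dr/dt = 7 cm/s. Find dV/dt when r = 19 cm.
10108π cm³/s

V = (4/3)πr³
dV/dt = dV/dr · dr/dt = 4πr² · 7
At r = 19: dV/dt = 10108π cm³/s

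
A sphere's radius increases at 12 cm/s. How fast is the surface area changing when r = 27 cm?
2592π cm²/s

S = 4πr²
dS/dt = dS/dr · dr/dt = 8πr · 12
At r = 27: dS/dt = 2592π cm²/s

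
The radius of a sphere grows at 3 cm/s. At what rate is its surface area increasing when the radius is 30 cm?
720π cm²/s

S = 4πr²
dS/dt = dS/dr · dr/dt = 8πr · 3
At r = 30: dS/dt = 720π cm²/s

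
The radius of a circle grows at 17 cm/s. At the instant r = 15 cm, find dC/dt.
34π cm/s

C = 2πr
dC/dt = 2π · dr/dt = 2π · 17 = 34π cm/s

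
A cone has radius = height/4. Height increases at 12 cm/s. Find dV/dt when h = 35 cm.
3675π/4 cm³/s

V = (1/3)π(h/4)²h = πh³/48
dV/dt = πh²/16 · 12
At h = 35: dV/dt = 3675π/4 cm³/s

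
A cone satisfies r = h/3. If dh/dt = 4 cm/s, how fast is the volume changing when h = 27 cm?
324π cm³/s

V = (1/3)π(h/3)²h = πh³/27
dV/dt = πh²/9 · 4
At h = 27: dV/dt = 324π cm³/s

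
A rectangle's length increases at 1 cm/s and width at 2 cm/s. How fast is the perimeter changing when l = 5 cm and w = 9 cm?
6 cm/s

P = 2(l + w)
dP/dt = 2(dl/dt + dw/dt) = 2(1 + 2) = 6 cm/s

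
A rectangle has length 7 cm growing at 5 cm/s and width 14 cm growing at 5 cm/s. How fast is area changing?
105 cm²/s

A = lw
dA/dt = w·dl/dt + l·dw/dt = 14·5 + 7·5 = 105 cm²/s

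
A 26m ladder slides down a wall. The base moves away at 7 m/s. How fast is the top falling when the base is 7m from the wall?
49√627/627 ≈ 1.957 m/s

x² + y² = 26²
2x·dx/dt + 2y·dy/dt = 0
dy/dt = -x/y · dx/dt = -7/√627 · 7 = -49√627/627 m/s
The top is descending at 49√627/627 ≈ 1.957 m/s.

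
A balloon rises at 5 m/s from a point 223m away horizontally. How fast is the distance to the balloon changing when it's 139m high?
139√2762/2762 ≈ 2.645 m/s

z² = 223² + y²
z = √(223² + 139²) = 5√2762
dz/dt = y/z · dy/dt = 139/(5√2762) · 5 = 139√2762/2762 ≈ 2.645 m/s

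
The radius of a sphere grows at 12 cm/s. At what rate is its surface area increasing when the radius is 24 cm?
2304π cm²/s

S = 4πr²
dS/dt = dS/dr · dr/dt = 8πr · 12
At r = 24: dS/dt = 2304π cm²/s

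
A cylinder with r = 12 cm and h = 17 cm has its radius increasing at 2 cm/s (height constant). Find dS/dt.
164π cm²/s

S = 2πrh + 2πr² (lateral + bases)
dS/dt = (2πh + 4πr)·dr/dt = (2π·17 + 4π·12)·2
= 164π cm²/s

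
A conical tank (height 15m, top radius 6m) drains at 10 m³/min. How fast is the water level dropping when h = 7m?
125/(98π) ≈ 0.406 m/min

r/h = 6/15, so r = (2/5)h
V = (1/3)πr²h = (1/3)π((2/5)h)²h = (4/75)πh³
dV/dh = (4/25)πh²
dh/dt = (dV/dt)/(dV/dh) = -10/((4/25)π·7²) = -125/(98π) m/min
The level is dropping at 125/(98π) ≈ 0.406 m/min.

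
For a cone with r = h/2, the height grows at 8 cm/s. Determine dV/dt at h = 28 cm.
1568π cm³/s

V = (1/3)π(h/2)²h = πh³/12
dV/dt = πh²/4 · 8
At h = 28: dV/dt = 1568π cm³/s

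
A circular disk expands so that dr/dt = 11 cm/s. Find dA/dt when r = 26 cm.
572π cm²/s

A = πr²
dA/dt = 2πr · dr/dt = 2π(26)(11) = 572π cm²/s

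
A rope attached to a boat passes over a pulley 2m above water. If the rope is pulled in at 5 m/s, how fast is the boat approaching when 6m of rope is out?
15√2/4 ≈ 5.303 m/s

rope² = x² + 2²
x = √(6² - 2²) = 4√2
dx/dt = (rope/x) · d(rope)/dt = (6/(4√2)) · (-5) = -15√2/4 m/s
The boat approaches at 15√2/4 ≈ 5.303 m/s.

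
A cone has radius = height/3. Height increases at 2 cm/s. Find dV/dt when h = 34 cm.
2312π/9 cm³/s

V = (1/3)π(h/3)²h = πh³/27
dV/dt = πh²/9 · 2
At h = 34: dV/dt = 2312π/9 cm³/s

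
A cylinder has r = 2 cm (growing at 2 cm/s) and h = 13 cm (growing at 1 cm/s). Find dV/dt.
108π cm³/s

V = πr²h
dV/dt = 2πrh·dr/dt + πr²·dh/dt
= 2π(2)(13)(2) + π(2)²(1)
= 108π cm³/s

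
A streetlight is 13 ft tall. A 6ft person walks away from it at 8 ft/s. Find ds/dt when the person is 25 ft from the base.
48/7 ft/s

By similar triangles: 13/(x+s) = 6/s
Solving: s = 6x/7
ds/dt = 6/7 · dx/dt = 6/7 · 8 = 48/7 ft/s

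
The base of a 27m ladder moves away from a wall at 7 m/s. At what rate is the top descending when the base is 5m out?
35√11/88 ≈ 1.319 m/s

x² + y² = 27²
2x·dx/dt + 2y·dy/dt = 0
dy/dt = -x/y · dx/dt = -5/(8√11) · 7 = -35√11/88 m/s
The top is descending at 35√11/88 ≈ 1.319 m/s.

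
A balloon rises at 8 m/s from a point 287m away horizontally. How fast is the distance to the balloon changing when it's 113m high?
452√95138/47569 ≈ 2.931 m/s

z² = 287² + y²
z = √(287² + 113²) = √95138
dz/dt = y/z · dy/dt = 113/√95138 · 8 = 452√95138/47569 ≈ 2.931 m/s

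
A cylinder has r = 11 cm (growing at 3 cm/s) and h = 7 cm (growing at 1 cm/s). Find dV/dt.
583π cm³/s

V = πr²h
dV/dt = 2πrh·dr/dt + πr²·dh/dt
= 2π(11)(7)(3) + π(11)²(1)
= 583π cm³/s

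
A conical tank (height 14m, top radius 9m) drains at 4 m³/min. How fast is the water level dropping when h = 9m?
784/(6561π) ≈ 0.03804 m/min

r/h = 9/14, so r = (9/14)h
V = (1/3)πr²h = (1/3)π((9/14)h)²h = (27/196)πh³
dV/dh = (81/196)πh²
dh/dt = (dV/dt)/(dV/dh) = -4/((81/196)π·9²) = -784/(6561π) m/min
The level is dropping at 784/(6561π) ≈ 0.03804 m/min.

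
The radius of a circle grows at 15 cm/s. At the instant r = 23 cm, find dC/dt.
30π cm/s

C = 2πr
dC/dt = 2π · dr/dt = 2π · 15 = 30π cm/s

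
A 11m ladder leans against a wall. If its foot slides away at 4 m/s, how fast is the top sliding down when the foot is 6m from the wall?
24√85/85 ≈ 2.603 m/s

x² + y² = 11²
2x·dx/dt + 2y·dy/dt = 0
dy/dt = -x/y · dx/dt = -6/√85 · 4 = -24√85/85 m/s
The top is descending at 24√85/85 ≈ 2.603 m/s.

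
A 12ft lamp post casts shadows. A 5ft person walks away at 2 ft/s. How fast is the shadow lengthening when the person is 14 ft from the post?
10/7 ft/s

By similar triangles: 12/(x+s) = 5/s
Solving: s = 5x/7
ds/dt = 5/7 · dx/dt = 5/7 · 2 = 10/7 ft/s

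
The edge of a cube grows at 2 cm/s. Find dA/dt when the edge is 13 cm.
312 cm²/s

A = 6s²
dA/dt = 12s · ds/dt = 12·13·2 = 312 cm²/s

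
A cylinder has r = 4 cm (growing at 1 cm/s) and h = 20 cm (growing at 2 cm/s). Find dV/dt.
192π cm³/s

V = πr²h
dV/dt = 2πrh·dr/dt + πr²·dh/dt
= 2π(4)(20)(1) + π(4)²(2)
= 192π cm³/s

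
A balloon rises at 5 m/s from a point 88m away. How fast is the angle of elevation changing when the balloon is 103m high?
0.023974 rad/s

tan(θ) = y/88
sec²(θ) · dθ/dt = (1/88) · dy/dt
dθ/dt = cos²(θ)/88 · 5 = 88/(88² + 103²) · 5
dθ/dt = 0.023974 rad/s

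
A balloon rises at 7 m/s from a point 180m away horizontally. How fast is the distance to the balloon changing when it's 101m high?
707√42601/42601 ≈ 3.425 m/s

z² = 180² + y²
z = √(180² + 101²) = √42601
dz/dt = y/z · dy/dt = 101/√42601 · 7 = 707√42601/42601 ≈ 3.425 m/s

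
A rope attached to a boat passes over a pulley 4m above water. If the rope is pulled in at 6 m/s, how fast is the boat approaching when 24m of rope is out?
36√35/35 ≈ 6.085 m/s

rope² = x² + 4²
x = √(24² - 4²) = 4√35
dx/dt = (rope/x) · d(rope)/dt = (24/(4√35)) · (-6) = -36√35/35 m/s
The boat approaches at 36√35/35 ≈ 6.085 m/s.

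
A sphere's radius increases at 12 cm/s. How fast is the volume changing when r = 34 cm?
55488π cm³/s

V = (4/3)πr³
dV/dt = dV/dr · dr/dt = 4πr² · 12
At r = 34: dV/dt = 55488π cm³/s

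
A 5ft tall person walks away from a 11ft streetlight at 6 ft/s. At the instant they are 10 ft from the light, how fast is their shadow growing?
5 ft/s

By similar triangles: 11/(x+s) = 5/s
Solving: s = 5x/6
ds/dt = 5/6 · dx/dt = 5/6 · 6 = 5 ft/s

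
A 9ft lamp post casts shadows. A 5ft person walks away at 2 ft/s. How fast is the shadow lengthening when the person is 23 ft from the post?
5/2 ft/s

By similar triangles: 9/(x+s) = 5/s
Solving: s = 5x/4
ds/dt = 5/4 · dx/dt = 5/4 · 2 = 5/2 ft/s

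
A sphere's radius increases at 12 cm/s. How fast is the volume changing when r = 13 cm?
8112π cm³/s

V = (4/3)πr³
dV/dt = dV/dr · dr/dt = 4πr² · 12
At r = 13: dV/dt = 8112π cm³/s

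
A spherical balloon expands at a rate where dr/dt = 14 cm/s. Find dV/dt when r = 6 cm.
2016π cm³/s

V = (4/3)πr³
dV/dt = dV/dr · dr/dt = 4πr² · 14
At r = 6: dV/dt = 2016π cm³/s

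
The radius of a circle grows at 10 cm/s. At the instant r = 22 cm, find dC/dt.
20π cm/s

C = 2πr
dC/dt = 2π · dr/dt = 2π · 10 = 20π cm/s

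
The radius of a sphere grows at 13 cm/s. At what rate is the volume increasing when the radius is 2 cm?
208π cm³/s

V = (4/3)πr³
dV/dt = dV/dr · dr/dt = 4πr² · 13
At r = 2: dV/dt = 208π cm³/s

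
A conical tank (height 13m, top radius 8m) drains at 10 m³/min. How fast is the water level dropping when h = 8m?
845/(2048π) ≈ 0.1313 m/min

r/h = 8/13, so r = (8/13)h
V = (1/3)πr²h = (1/3)π((8/13)h)²h = (64/507)πh³
dV/dh = (64/169)πh²
dh/dt = (dV/dt)/(dV/dh) = -10/((64/169)π·8²) = -845/(2048π) m/min
The level is dropping at 845/(2048π) ≈ 0.1313 m/min.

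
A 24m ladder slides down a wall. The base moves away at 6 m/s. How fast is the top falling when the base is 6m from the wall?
2√15/5 ≈ 1.549 m/s

x² + y² = 24²
2x·dx/dt + 2y·dy/dt = 0
dy/dt = -x/y · dx/dt = -6/(6√15) · 6 = -2√15/5 m/s
The top is descending at 2√15/5 ≈ 1.549 m/s.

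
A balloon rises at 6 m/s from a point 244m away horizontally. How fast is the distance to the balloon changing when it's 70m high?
210√16109/16109 ≈ 1.655 m/s

z² = 244² + y²
z = √(244² + 70²) = 2√16109
dz/dt = y/z · dy/dt = 70/(2√16109) · 6 = 210√16109/16109 ≈ 1.655 m/s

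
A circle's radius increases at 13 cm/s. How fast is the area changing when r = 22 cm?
572π cm²/s

A = πr²
dA/dt = 2πr · dr/dt = 2π(22)(13) = 572π cm²/s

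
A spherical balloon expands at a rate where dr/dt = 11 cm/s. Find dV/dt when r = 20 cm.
17600π cm³/s

V = (4/3)πr³
dV/dt = dV/dr · dr/dt = 4πr² · 11
At r = 20: dV/dt = 17600π cm³/s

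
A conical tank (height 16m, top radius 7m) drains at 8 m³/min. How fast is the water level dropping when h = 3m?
2048/(441π) ≈ 1.478 m/min

r/h = 7/16, so r = (7/16)h
V = (1/3)πr²h = (1/3)π((7/16)h)²h = (49/768)πh³
dV/dh = (49/256)πh²
dh/dt = (dV/dt)/(dV/dh) = -8/((49/256)π·3²) = -2048/(441π) m/min
The level is dropping at 2048/(441π) ≈ 1.478 m/min.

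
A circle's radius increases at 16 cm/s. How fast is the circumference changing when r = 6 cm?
32π cm/s

C = 2πr
dC/dt = 2π · dr/dt = 2π · 16 = 32π cm/s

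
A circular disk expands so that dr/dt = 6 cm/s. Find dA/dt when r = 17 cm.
204π cm²/s

A = πr²
dA/dt = 2πr · dr/dt = 2π(17)(6) = 204π cm²/s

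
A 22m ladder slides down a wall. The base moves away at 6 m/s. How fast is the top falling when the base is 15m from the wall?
90√259/259 ≈ 5.592 m/s

x² + y² = 22²
2x·dx/dt + 2y·dy/dt = 0
dy/dt = -x/y · dx/dt = -15/√259 · 6 = -90√259/259 m/s
The top is descending at 90√259/259 ≈ 5.592 m/s.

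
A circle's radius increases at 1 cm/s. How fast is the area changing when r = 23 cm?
46π cm²/s

A = πr²
dA/dt = 2πr · dr/dt = 2π(23)(1) = 46π cm²/s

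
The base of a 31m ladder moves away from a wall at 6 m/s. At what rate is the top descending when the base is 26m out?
52√285/95 ≈ 9.241 m/s

x² + y² = 31²
2x·dx/dt + 2y·dy/dt = 0
dy/dt = -x/y · dx/dt = -26/√285 · 6 = -52√285/95 m/s
The top is descending at 52√285/95 ≈ 9.241 m/s.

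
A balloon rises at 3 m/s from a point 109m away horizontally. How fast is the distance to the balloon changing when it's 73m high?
219√17210/17210 ≈ 1.669 m/s

z² = 109² + y²
z = √(109² + 73²) = √17210
dz/dt = y/z · dy/dt = 73/√17210 · 3 = 219√17210/17210 ≈ 1.669 m/s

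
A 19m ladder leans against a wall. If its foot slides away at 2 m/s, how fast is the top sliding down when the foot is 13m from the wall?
13√3/12 ≈ 1.876 m/s

x² + y² = 19²
2x·dx/dt + 2y·dy/dt = 0
dy/dt = -x/y · dx/dt = -13/(8√3) · 2 = -13√3/12 m/s
The top is descending at 13√3/12 ≈ 1.876 m/s.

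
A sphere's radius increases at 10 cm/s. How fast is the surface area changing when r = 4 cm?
320π cm²/s

S = 4πr²
dS/dt = dS/dr · dr/dt = 8πr · 10
At r = 4: dS/dt = 320π cm²/s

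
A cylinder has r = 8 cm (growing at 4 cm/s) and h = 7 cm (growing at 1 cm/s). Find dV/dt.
512π cm³/s

V = πr²h
dV/dt = 2πrh·dr/dt + πr²·dh/dt
= 2π(8)(7)(4) + π(8)²(1)
= 512π cm³/s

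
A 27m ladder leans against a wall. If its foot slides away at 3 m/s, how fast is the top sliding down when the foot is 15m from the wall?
15√14/28 ≈ 2.004 m/s

x² + y² = 27²
2x·dx/dt + 2y·dy/dt = 0
dy/dt = -x/y · dx/dt = -15/(6√14) · 3 = -15√14/28 m/s
The top is descending at 15√14/28 ≈ 2.004 m/s.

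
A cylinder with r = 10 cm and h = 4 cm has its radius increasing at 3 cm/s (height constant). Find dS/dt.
144π cm²/s

S = 2πrh + 2πr² (lateral + bases)
dS/dt = (2πh + 4πr)·dr/dt = (2π·4 + 4π·10)·3
= 144π cm²/s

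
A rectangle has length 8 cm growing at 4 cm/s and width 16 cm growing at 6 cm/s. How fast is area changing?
112 cm²/s

A = lw
dA/dt = w·dl/dt + l·dw/dt = 16·4 + 8·6 = 112 cm²/s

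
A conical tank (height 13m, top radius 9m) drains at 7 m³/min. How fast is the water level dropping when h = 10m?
1183/(8100π) ≈ 0.04649 m/min

r/h = 9/13, so r = (9/13)h
V = (1/3)πr²h = (1/3)π((9/13)h)²h = (27/169)πh³
dV/dh = (81/169)πh²
dh/dt = (dV/dt)/(dV/dh) = -7/((81/169)π·10²) = -1183/(8100π) m/min
The level is dropping at 1183/(8100π) ≈ 0.04649 m/min.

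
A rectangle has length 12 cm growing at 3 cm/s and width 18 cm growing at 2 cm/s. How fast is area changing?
78 cm²/s

A = lw
dA/dt = w·dl/dt + l·dw/dt = 18·3 + 12·2 = 78 cm²/s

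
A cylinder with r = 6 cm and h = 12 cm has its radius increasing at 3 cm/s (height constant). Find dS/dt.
144π cm²/s

S = 2πrh + 2πr² (lateral + bases)
dS/dt = (2πh + 4πr)·dr/dt = (2π·12 + 4π·6)·3
= 144π cm²/s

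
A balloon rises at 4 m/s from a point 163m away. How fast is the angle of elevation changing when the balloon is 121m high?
0.015821 rad/s

tan(θ) = y/163
sec²(θ) · dθ/dt = (1/163) · dy/dt
dθ/dt = cos²(θ)/163 · 4 = 163/(163² + 121²) · 4
dθ/dt = 0.015821 rad/s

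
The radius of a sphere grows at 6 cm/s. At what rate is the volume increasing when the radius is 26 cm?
16224π cm³/s

V = (4/3)πr³
dV/dt = dV/dr · dr/dt = 4πr² · 6
At r = 26: dV/dt = 16224π cm³/s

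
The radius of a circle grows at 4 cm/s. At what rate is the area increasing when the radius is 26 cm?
208π cm²/s

A = πr²
dA/dt = 2πr · dr/dt = 2π(26)(4) = 208π cm²/s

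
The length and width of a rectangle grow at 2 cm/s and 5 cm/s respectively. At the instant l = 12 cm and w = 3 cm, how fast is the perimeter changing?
14 cm/s

P = 2(l + w)
dP/dt = 2(dl/dt + dw/dt) = 2(2 + 5) = 14 cm/s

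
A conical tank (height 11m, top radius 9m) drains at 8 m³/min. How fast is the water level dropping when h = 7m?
968/(3969π) ≈ 0.07763 m/min

r/h = 9/11, so r = (9/11)h
V = (1/3)πr²h = (1/3)π((9/11)h)²h = (27/121)πh³
dV/dh = (81/121)πh²
dh/dt = (dV/dt)/(dV/dh) = -8/((81/121)π·7²) = -968/(3969π) m/min
The level is dropping at 968/(3969π) ≈ 0.07763 m/min.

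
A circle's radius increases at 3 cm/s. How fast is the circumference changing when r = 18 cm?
6π cm/s

C = 2πr
dC/dt = 2π · dr/dt = 2π · 3 = 6π cm/s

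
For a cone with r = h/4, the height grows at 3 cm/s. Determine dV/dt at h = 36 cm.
243π cm³/s

V = (1/3)π(h/4)²h = πh³/48
dV/dt = πh²/16 · 3
At h = 36: dV/dt = 243π cm³/s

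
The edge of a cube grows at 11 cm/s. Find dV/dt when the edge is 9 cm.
2673 cm³/s

V = s³
dV/dt = 3s² · ds/dt = 3·9²·11 = 2673 cm³/s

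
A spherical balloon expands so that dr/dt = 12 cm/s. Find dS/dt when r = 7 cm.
672π cm²/s

S = 4πr²
dS/dt = dS/dr · dr/dt = 8πr · 12
At r = 7: dS/dt = 672π cm²/s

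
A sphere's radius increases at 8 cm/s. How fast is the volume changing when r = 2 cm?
128π cm³/s

V = (4/3)πr³
dV/dt = dV/dr · dr/dt = 4πr² · 8
At r = 2: dV/dt = 128π cm³/s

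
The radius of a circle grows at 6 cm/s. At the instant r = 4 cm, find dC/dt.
12π cm/s

C = 2πr
dC/dt = 2π · dr/dt = 2π · 6 = 12π cm/s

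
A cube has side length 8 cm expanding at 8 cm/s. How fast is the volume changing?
1536 cm³/s

V = s³
dV/dt = 3s² · ds/dt = 3·8²·8 = 1536 cm³/s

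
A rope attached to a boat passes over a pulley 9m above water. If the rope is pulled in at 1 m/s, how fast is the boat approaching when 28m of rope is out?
28√703/703 ≈ 1.056 m/s

rope² = x² + 9²
x = √(28² - 9²) = √703
dx/dt = (rope/x) · d(rope)/dt = (28/√703) · (-1) = -28√703/703 m/s
The boat approaches at 28√703/703 ≈ 1.056 m/s.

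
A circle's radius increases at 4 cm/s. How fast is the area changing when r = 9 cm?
72π cm²/s

A = πr²
dA/dt = 2πr · dr/dt = 2π(9)(4) = 72π cm²/s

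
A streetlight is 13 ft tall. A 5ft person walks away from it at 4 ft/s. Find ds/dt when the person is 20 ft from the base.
5/2 ft/s

By similar triangles: 13/(x+s) = 5/s
Solving: s = 5x/8
ds/dt = 5/8 · dx/dt = 5/8 · 4 = 5/2 ft/s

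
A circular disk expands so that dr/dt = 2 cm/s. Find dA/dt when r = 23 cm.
92π cm²/s

A = πr²
dA/dt = 2πr · dr/dt = 2π(23)(2) = 92π cm²/s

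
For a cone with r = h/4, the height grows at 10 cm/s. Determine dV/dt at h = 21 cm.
2205π/8 cm³/s

V = (1/3)π(h/4)²h = πh³/48
dV/dt = πh²/16 · 10
At h = 21: dV/dt = 2205π/8 cm³/s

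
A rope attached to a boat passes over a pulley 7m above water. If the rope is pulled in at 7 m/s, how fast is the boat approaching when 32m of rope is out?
224√39/195 ≈ 7.174 m/s

rope² = x² + 7²
x = √(32² - 7²) = 5√39
dx/dt = (rope/x) · d(rope)/dt = (32/(5√39)) · (-7) = -224√39/195 m/s
The boat approaches at 224√39/195 ≈ 7.174 m/s.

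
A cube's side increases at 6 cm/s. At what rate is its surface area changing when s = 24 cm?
1728 cm²/s

A = 6s²
dA/dt = 12s · ds/dt = 12·24·6 = 1728 cm²/s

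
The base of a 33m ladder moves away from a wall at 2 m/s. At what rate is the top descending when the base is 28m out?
56√305/305 ≈ 3.207 m/s

x² + y² = 33²
2x·dx/dt + 2y·dy/dt = 0
dy/dt = -x/y · dx/dt = -28/√305 · 2 = -56√305/305 m/s
The top is descending at 56√305/305 ≈ 3.207 m/s.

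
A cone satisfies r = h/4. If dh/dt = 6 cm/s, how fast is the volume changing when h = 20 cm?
150π cm³/s

V = (1/3)π(h/4)²h = πh³/48
dV/dt = πh²/16 · 6
At h = 20: dV/dt = 150π cm³/s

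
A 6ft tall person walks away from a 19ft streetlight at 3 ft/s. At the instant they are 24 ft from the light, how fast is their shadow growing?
18/13 ft/s

By similar triangles: 19/(x+s) = 6/s
Solving: s = 6x/13
ds/dt = 6/13 · dx/dt = 6/13 · 3 = 18/13 ft/s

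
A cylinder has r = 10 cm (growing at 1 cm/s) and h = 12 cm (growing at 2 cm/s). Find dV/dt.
440π cm³/s

V = πr²h
dV/dt = 2πrh·dr/dt + πr²·dh/dt
= 2π(10)(12)(1) + π(10)²(2)
= 440π cm³/s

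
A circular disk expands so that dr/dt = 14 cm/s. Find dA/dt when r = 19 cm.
532π cm²/s

A = πr²
dA/dt = 2πr · dr/dt = 2π(19)(14) = 532π cm²/s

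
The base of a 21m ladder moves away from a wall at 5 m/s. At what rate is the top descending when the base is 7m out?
5√2/4 ≈ 1.768 m/s

x² + y² = 21²
2x·dx/dt + 2y·dy/dt = 0
dy/dt = -x/y · dx/dt = -7/(14√2) · 5 = -5√2/4 m/s
The top is descending at 5√2/4 ≈ 1.768 m/s.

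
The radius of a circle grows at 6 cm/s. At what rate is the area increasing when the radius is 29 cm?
348π cm²/s

A = πr²
dA/dt = 2πr · dr/dt = 2π(29)(6) = 348π cm²/s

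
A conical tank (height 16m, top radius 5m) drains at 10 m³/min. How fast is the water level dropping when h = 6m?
128/(45π) ≈ 0.9054 m/min

r/h = 5/16, so r = (5/16)h
V = (1/3)πr²h = (1/3)π((5/16)h)²h = (25/768)πh³
dV/dh = (25/256)πh²
dh/dt = (dV/dt)/(dV/dh) = -10/((25/256)π·6²) = -128/(45π) m/min
The level is dropping at 128/(45π) ≈ 0.9054 m/min.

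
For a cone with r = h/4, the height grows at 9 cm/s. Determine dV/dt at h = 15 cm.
2025π/16 cm³/s

V = (1/3)π(h/4)²h = πh³/48
dV/dt = πh²/16 · 9
At h = 15: dV/dt = 2025π/16 cm³/s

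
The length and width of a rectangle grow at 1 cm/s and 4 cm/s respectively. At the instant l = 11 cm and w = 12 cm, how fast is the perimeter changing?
10 cm/s

P = 2(l + w)
dP/dt = 2(dl/dt + dw/dt) = 2(1 + 4) = 10 cm/s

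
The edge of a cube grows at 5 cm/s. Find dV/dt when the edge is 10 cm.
1500 cm³/s

V = s³
dV/dt = 3s² · ds/dt = 3·10²·5 = 1500 cm³/s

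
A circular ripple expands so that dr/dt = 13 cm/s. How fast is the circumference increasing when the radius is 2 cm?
26π cm/s

C = 2πr
dC/dt = 2π · dr/dt = 2π · 13 = 26π cm/s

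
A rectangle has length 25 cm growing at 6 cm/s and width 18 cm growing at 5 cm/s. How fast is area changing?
233 cm²/s

A = lw
dA/dt = w·dl/dt + l·dw/dt = 18·6 + 25·5 = 233 cm²/s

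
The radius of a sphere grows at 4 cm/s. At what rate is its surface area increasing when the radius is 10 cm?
320π cm²/s

S = 4πr²
dS/dt = dS/dr · dr/dt = 8πr · 4
At r = 10: dS/dt = 320π cm²/s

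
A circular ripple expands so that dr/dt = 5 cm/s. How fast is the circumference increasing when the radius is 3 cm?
10π cm/s

C = 2πr
dC/dt = 2π · dr/dt = 2π · 5 = 10π cm/s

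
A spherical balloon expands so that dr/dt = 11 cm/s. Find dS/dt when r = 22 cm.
1936π cm²/s

S = 4πr²
dS/dt = dS/dr · dr/dt = 8πr · 11
At r = 22: dS/dt = 1936π cm²/s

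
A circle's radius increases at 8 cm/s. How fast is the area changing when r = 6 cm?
96π cm²/s

A = πr²
dA/dt = 2πr · dr/dt = 2π(6)(8) = 96π cm²/s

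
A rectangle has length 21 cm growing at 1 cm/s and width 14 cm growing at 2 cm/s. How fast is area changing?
56 cm²/s

A = lw
dA/dt = w·dl/dt + l·dw/dt = 14·1 + 21·2 = 56 cm²/s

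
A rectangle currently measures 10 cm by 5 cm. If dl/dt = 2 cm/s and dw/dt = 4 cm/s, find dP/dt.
12 cm/s

P = 2(l + w)
dP/dt = 2(dl/dt + dw/dt) = 2(2 + 4) = 12 cm/s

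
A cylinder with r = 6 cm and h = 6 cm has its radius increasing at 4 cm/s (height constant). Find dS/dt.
144π cm²/s

S = 2πrh + 2πr² (lateral + bases)
dS/dt = (2πh + 4πr)·dr/dt = (2π·6 + 4π·6)·4
= 144π cm²/s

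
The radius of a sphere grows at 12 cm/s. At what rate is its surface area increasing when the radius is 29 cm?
2784π cm²/s

S = 4πr²
dS/dt = dS/dr · dr/dt = 8πr · 12
At r = 29: dS/dt = 2784π cm²/s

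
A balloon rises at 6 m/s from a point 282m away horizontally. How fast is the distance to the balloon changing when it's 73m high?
438√84853/84853 ≈ 1.504 m/s

z² = 282² + y²
z = √(282² + 73²) = √84853
dz/dt = y/z · dy/dt = 73/√84853 · 6 = 438√84853/84853 ≈ 1.504 m/s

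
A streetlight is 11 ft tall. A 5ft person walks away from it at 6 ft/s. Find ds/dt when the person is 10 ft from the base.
5 ft/s

By similar triangles: 11/(x+s) = 5/s
Solving: s = 5x/6
ds/dt = 5/6 · dx/dt = 5/6 · 6 = 5 ft/s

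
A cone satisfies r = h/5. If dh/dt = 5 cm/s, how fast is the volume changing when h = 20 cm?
80π cm³/s

V = (1/3)π(h/5)²h = πh³/75
dV/dt = πh²/25 · 5
At h = 20: dV/dt = 80π cm³/s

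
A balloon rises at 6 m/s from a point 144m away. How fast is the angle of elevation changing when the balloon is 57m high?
0.036023 rad/s

tan(θ) = y/144
sec²(θ) · dθ/dt = (1/144) · dy/dt
dθ/dt = cos²(θ)/144 · 6 = 144/(144² + 57²) · 6
dθ/dt = 0.036023 rad/s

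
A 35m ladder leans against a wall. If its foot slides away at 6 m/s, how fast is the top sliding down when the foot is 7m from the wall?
√6/2 ≈ 1.225 m/s

x² + y² = 35²
2x·dx/dt + 2y·dy/dt = 0
dy/dt = -x/y · dx/dt = -7/(14√6) · 6 = -√6/2 m/s
The top is descending at √6/2 ≈ 1.225 m/s.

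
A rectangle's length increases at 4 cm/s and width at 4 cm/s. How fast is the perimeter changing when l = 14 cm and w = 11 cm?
16 cm/s

P = 2(l + w)
dP/dt = 2(dl/dt + dw/dt) = 2(4 + 4) = 16 cm/s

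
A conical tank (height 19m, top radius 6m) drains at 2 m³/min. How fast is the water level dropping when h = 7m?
361/(882π) ≈ 0.1303 m/min

r/h = 6/19, so r = (6/19)h
V = (1/3)πr²h = (1/3)π((6/19)h)²h = (12/361)πh³
dV/dh = (36/361)πh²
dh/dt = (dV/dt)/(dV/dh) = -2/((36/361)π·7²) = -361/(882π) m/min
The level is dropping at 361/(882π) ≈ 0.1303 m/min.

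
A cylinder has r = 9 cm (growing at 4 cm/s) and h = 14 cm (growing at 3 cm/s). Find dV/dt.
1251π cm³/s

V = πr²h
dV/dt = 2πrh·dr/dt + πr²·dh/dt
= 2π(9)(14)(4) + π(9)²(3)
= 1251π cm³/s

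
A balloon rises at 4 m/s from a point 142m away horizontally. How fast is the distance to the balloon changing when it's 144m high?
288√409/2045 ≈ 2.848 m/s

z² = 142² + y²
z = √(142² + 144²) = 10√409
dz/dt = y/z · dy/dt = 144/(10√409) · 4 = 288√409/2045 ≈ 2.848 m/s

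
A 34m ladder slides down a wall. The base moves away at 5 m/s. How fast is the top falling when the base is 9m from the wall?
9√43/43 ≈ 1.372 m/s

x² + y² = 34²
2x·dx/dt + 2y·dy/dt = 0
dy/dt = -x/y · dx/dt = -9/(5√43) · 5 = -9√43/43 m/s
The top is descending at 9√43/43 ≈ 1.372 m/s.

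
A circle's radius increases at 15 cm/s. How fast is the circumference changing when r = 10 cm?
30π cm/s

C = 2πr
dC/dt = 2π · dr/dt = 2π · 15 = 30π cm/s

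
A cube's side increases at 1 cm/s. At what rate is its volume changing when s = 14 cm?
588 cm³/s

V = s³
dV/dt = 3s² · ds/dt = 3·14²·1 = 588 cm³/s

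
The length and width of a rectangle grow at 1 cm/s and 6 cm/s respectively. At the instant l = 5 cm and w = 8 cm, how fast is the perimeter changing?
14 cm/s

P = 2(l + w)
dP/dt = 2(dl/dt + dw/dt) = 2(1 + 6) = 14 cm/s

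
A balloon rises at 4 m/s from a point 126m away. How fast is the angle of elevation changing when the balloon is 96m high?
0.020086 rad/s

tan(θ) = y/126
sec²(θ) · dθ/dt = (1/126) · dy/dt
dθ/dt = cos²(θ)/126 · 4 = 126/(126² + 96²) · 4
dθ/dt = 0.020086 rad/s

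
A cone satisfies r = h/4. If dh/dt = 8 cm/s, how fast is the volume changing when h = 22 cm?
242π cm³/s

V = (1/3)π(h/4)²h = πh³/48
dV/dt = πh²/16 · 8
At h = 22: dV/dt = 242π cm³/s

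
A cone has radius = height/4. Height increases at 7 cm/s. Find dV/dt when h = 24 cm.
252π cm³/s

V = (1/3)π(h/4)²h = πh³/48
dV/dt = πh²/16 · 7
At h = 24: dV/dt = 252π cm³/s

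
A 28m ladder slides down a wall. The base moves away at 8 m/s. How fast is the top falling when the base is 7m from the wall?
8√15/15 ≈ 2.066 m/s

x² + y² = 28²
2x·dx/dt + 2y·dy/dt = 0
dy/dt = -x/y · dx/dt = -7/(7√15) · 8 = -8√15/15 m/s
The top is descending at 8√15/15 ≈ 2.066 m/s.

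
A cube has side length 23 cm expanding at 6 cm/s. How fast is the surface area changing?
1656 cm²/s

A = 6s²
dA/dt = 12s · ds/dt = 12·23·6 = 1656 cm²/s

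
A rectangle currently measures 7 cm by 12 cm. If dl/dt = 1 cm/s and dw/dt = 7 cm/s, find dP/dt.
16 cm/s

P = 2(l + w)
dP/dt = 2(dl/dt + dw/dt) = 2(1 + 7) = 16 cm/s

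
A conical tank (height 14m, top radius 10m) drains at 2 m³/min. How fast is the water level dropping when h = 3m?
98/(225π) ≈ 0.1386 m/min

r/h = 10/14, so r = (5/7)h
V = (1/3)πr²h = (1/3)π((5/7)h)²h = (25/147)πh³
dV/dh = (25/49)πh²
dh/dt = (dV/dt)/(dV/dh) = -2/((25/49)π·3²) = -98/(225π) m/min
The level is dropping at 98/(225π) ≈ 0.1386 m/min.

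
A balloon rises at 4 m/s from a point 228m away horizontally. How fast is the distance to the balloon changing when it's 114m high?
4√5/5 ≈ 1.789 m/s

z² = 228² + y²
z = √(228² + 114²) = 114√5
dz/dt = y/z · dy/dt = 114/(114√5) · 4 = 4√5/5 ≈ 1.789 m/s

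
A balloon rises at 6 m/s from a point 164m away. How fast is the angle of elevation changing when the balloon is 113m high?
0.024808 rad/s

tan(θ) = y/164
sec²(θ) · dθ/dt = (1/164) · dy/dt
dθ/dt = cos²(θ)/164 · 6 = 164/(164² + 113²) · 6
dθ/dt = 0.024808 rad/s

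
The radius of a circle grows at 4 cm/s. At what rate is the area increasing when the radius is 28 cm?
224π cm²/s

A = πr²
dA/dt = 2πr · dr/dt = 2π(28)(4) = 224π cm²/s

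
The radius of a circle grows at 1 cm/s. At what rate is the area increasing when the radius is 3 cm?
6π cm²/s

A = πr²
dA/dt = 2πr · dr/dt = 2π(3)(1) = 6π cm²/s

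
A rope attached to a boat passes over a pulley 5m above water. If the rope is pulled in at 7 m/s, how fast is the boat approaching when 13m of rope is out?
91/12 ≈ 7.583 m/s

rope² = x² + 5²
x = √(13² - 5²) = 12
dx/dt = (rope/x) · d(rope)/dt = (13/12) · (-7) = -91/12 m/s
The boat approaches at 91/12 ≈ 7.583 m/s.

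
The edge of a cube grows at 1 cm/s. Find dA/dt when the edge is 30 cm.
360 cm²/s

A = 6s²
dA/dt = 12s · ds/dt = 12·30·1 = 360 cm²/s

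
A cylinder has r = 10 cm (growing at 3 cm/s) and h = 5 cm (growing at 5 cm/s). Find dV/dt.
800π cm³/s

V = πr²h
dV/dt = 2πrh·dr/dt + πr²·dh/dt
= 2π(10)(5)(3) + π(10)²(5)
= 800π cm³/s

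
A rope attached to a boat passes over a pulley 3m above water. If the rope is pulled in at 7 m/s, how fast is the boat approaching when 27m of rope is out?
63√5/20 ≈ 7.044 m/s

rope² = x² + 3²
x = √(27² - 3²) = 12√5
dx/dt = (rope/x) · d(rope)/dt = (27/(12√5)) · (-7) = -63√5/20 m/s
The boat approaches at 63√5/20 ≈ 7.044 m/s.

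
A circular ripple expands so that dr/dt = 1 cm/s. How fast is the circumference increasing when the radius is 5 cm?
2π cm/s

C = 2πr
dC/dt = 2π · dr/dt = 2π · 1 = 2π cm/s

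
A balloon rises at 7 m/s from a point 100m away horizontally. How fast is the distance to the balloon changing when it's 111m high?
777√22321/22321 ≈ 5.201 m/s

z² = 100² + y²
z = √(100² + 111²) = √22321
dz/dt = y/z · dy/dt = 111/√22321 · 7 = 777√22321/22321 ≈ 5.201 m/s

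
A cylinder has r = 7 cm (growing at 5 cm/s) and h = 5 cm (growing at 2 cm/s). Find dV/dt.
448π cm³/s

V = πr²h
dV/dt = 2πrh·dr/dt + πr²·dh/dt
= 2π(7)(5)(5) + π(7)²(2)
= 448π cm³/s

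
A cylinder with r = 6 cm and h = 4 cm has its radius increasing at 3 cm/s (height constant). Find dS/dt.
96π cm²/s

S = 2πrh + 2πr² (lateral + bases)
dS/dt = (2πh + 4πr)·dr/dt = (2π·4 + 4π·6)·3
= 96π cm²/s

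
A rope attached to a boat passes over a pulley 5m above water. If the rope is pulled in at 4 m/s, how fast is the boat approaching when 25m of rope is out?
5√6/3 ≈ 4.082 m/s

rope² = x² + 5²
x = √(25² - 5²) = 10√6
dx/dt = (rope/x) · d(rope)/dt = (25/(10√6)) · (-4) = -5√6/3 m/s
The boat approaches at 5√6/3 ≈ 4.082 m/s.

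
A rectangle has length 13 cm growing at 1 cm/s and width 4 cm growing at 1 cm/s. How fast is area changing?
17 cm²/s

A = lw
dA/dt = w·dl/dt + l·dw/dt = 4·1 + 13·1 = 17 cm²/s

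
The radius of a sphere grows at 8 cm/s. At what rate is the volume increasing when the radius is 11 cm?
3872π cm³/s

V = (4/3)πr³
dV/dt = dV/dr · dr/dt = 4πr² · 8
At r = 11: dV/dt = 3872π cm³/s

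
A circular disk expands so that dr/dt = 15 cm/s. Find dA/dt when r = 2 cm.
60π cm²/s

A = πr²
dA/dt = 2πr · dr/dt = 2π(2)(15) = 60π cm²/s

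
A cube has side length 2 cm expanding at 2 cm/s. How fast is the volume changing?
24 cm³/s

V = s³
dV/dt = 3s² · ds/dt = 3·2²·2 = 24 cm³/s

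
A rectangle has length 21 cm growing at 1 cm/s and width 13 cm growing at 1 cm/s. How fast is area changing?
34 cm²/s

A = lw
dA/dt = w·dl/dt + l·dw/dt = 13·1 + 21·1 = 34 cm²/s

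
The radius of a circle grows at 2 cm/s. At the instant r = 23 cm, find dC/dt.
4π cm/s

C = 2πr
dC/dt = 2π · dr/dt = 2π · 2 = 4π cm/s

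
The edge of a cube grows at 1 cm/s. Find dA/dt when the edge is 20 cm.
240 cm²/s

A = 6s²
dA/dt = 12s · ds/dt = 12·20·1 = 240 cm²/s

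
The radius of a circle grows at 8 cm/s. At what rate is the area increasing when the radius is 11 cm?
176π cm²/s

A = πr²
dA/dt = 2πr · dr/dt = 2π(11)(8) = 176π cm²/s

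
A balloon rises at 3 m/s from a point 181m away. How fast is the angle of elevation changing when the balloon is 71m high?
0.014364 rad/s

tan(θ) = y/181
sec²(θ) · dθ/dt = (1/181) · dy/dt
dθ/dt = cos²(θ)/181 · 3 = 181/(181² + 71²) · 3
dθ/dt = 0.014364 rad/s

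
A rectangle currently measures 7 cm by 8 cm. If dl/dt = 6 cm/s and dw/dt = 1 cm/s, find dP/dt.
14 cm/s

P = 2(l + w)
dP/dt = 2(dl/dt + dw/dt) = 2(6 + 1) = 14 cm/s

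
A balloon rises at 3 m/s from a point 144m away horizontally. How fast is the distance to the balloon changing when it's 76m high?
57√1657/1657 ≈ 1.4 m/s

z² = 144² + y²
z = √(144² + 76²) = 4√1657
dz/dt = y/z · dy/dt = 76/(4√1657) · 3 = 57√1657/1657 ≈ 1.4 m/s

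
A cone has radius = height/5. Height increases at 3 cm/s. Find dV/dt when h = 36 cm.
3888π/25 cm³/s

V = (1/3)π(h/5)²h = πh³/75
dV/dt = πh²/25 · 3
At h = 36: dV/dt = 3888π/25 cm³/s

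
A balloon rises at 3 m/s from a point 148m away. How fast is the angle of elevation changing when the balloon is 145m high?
0.010343 rad/s

tan(θ) = y/148
sec²(θ) · dθ/dt = (1/148) · dy/dt
dθ/dt = cos²(θ)/148 · 3 = 148/(148² + 145²) · 3
dθ/dt = 0.010343 rad/s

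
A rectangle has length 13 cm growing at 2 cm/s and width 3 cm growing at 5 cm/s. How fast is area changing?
71 cm²/s

A = lw
dA/dt = w·dl/dt + l·dw/dt = 3·2 + 13·5 = 71 cm²/s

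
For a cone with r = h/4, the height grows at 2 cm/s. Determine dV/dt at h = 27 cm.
729π/8 cm³/s

V = (1/3)π(h/4)²h = πh³/48
dV/dt = πh²/16 · 2
At h = 27: dV/dt = 729π/8 cm³/s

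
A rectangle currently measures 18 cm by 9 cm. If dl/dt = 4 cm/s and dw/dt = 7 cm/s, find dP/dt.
22 cm/s

P = 2(l + w)
dP/dt = 2(dl/dt + dw/dt) = 2(4 + 7) = 22 cm/s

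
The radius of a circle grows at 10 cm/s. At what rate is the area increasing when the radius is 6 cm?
120π cm²/s

A = πr²
dA/dt = 2πr · dr/dt = 2π(6)(10) = 120π cm²/s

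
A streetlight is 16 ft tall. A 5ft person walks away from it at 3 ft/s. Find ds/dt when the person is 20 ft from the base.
15/11 ft/s

By similar triangles: 16/(x+s) = 5/s
Solving: s = 5x/11
ds/dt = 5/11 · dx/dt = 5/11 · 3 = 15/11 ft/s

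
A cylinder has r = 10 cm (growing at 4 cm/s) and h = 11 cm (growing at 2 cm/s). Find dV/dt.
1080π cm³/s

V = πr²h
dV/dt = 2πrh·dr/dt + πr²·dh/dt
= 2π(10)(11)(4) + π(10)²(2)
= 1080π cm³/s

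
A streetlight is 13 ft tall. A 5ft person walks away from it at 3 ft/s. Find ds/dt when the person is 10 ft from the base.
15/8 ft/s

By similar triangles: 13/(x+s) = 5/s
Solving: s = 5x/8
ds/dt = 5/8 · dx/dt = 5/8 · 3 = 15/8 ft/s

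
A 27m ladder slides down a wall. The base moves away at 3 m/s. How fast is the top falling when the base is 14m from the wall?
42√533/533 ≈ 1.819 m/s

x² + y² = 27²
2x·dx/dt + 2y·dy/dt = 0
dy/dt = -x/y · dx/dt = -14/√533 · 3 = -42√533/533 m/s
The top is descending at 42√533/533 ≈ 1.819 m/s.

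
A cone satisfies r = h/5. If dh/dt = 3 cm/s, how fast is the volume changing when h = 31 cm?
2883π/25 cm³/s

V = (1/3)π(h/5)²h = πh³/75
dV/dt = πh²/25 · 3
At h = 31: dV/dt = 2883π/25 cm³/s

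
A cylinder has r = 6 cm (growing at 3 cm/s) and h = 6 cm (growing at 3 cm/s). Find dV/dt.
324π cm³/s

V = πr²h
dV/dt = 2πrh·dr/dt + πr²·dh/dt
= 2π(6)(6)(3) + π(6)²(3)
= 324π cm³/s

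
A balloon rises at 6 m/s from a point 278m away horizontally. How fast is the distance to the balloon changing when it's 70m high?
105√20546/10273 ≈ 1.465 m/s

z² = 278² + y²
z = √(278² + 70²) = 2√20546
dz/dt = y/z · dy/dt = 70/(2√20546) · 6 = 105√20546/10273 ≈ 1.465 m/s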